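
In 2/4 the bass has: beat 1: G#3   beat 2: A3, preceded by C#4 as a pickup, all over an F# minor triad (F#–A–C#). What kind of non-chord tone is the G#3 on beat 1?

The harmony at that moment is F# minor triad (F#, A, C#); G#3 is not a chord tone.
It is approached by leap down from C#4 and left by step up to A3.
Leap in, step out, metrically accented — an appoggiatura.

Appoggiatura.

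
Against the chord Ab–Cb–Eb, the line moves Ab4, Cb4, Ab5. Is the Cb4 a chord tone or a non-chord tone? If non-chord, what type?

Ab minor triad contains Ab, Cb, Eb; Cb is the third, so it is a chord tone.

Chord tone (the third of Ab minor triad).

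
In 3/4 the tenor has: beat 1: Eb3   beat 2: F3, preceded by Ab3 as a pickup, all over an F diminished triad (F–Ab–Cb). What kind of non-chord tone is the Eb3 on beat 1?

The harmony at that moment is F diminished triad (F, Ab, Cb); Eb3 is not a chord tone.
It is approached by leap down from Ab3 and left by step up to F3.
Leap in, step out, metrically accented — an appoggiatura.

Appoggiatura.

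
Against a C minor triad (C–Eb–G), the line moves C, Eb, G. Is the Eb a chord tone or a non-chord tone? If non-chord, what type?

C minor triad contains C, Eb, G; Eb is the third, so it is a chord tone.

Chord tone (the third of C minor triad).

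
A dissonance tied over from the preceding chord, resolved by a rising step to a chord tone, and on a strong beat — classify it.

Retardation.

Approach: by preparation — the pitch is first a chord tone, then held (tied or repeated) while the harmony changes under it. Departure: up by step. Metric position: strong.
A prepared dissonance that resolves upward by step — a retardation. (The same figure resolving downward would be a suspension.)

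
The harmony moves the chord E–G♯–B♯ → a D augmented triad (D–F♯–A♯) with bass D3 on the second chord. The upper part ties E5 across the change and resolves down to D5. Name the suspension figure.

9–8 suspension.

At the second chord the bass is D3. The suspended E5 lies a ninth above the bass; after resolving down by step to D5, the interval above the bass becomes an octave.
Suspension figures are named by those two intervals: 9–8.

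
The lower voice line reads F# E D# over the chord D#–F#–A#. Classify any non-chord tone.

The harmony at that moment is D# minor triad (D#, F#, A#); E is not a chord tone.
It is approached by step down from F# and left by step down to D#.
Step in, step out in the same direction — a passing tone.

E is a passing tone.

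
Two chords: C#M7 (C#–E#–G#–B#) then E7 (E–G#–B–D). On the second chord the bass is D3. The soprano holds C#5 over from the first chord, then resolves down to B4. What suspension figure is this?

At the second chord the bass is D3. The suspended C#5 lies a seventh above the bass; after resolving down by step to B4, the interval above the bass becomes a sixth.
Suspension figures are named by those two intervals: 7–6.

7–6 suspension.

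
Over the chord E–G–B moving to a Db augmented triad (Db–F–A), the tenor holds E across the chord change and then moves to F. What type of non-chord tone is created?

E is a retardation.

The harmony at that moment is Db augmented triad (Db, F, A); E is not a chord tone.
It is held over (the same pitch as the preceding E) and left by step up to F.
Held over from the previous chord and resolving up by step — a retardation.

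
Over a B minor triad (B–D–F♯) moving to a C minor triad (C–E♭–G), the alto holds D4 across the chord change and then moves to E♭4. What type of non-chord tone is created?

The harmony at that moment is C minor triad (C, E♭, G); D4 is not a chord tone.
It is held over (the same pitch as the preceding D4) and left by step up to E♭4.
Held over from the previous chord and resolving up by step — a retardation.

D4 is a retardation.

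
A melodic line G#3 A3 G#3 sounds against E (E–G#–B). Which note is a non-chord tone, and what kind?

The harmony at that moment is E major triad (E, G#, B); A3 is not a chord tone.
It is approached by step up from G#3 and left by step down to G#3.
Step away and step back to the same note — a neighbor tone (upper neighbor).

A3 is a neighbor tone.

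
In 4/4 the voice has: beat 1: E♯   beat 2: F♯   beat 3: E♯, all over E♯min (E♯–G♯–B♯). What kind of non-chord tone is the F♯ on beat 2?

Upper neighbor tone.

The harmony at that moment is E♯ minor triad (E♯, G♯, B♯); F♯ is not a chord tone.
It is approached by step up from E♯ and left by step down to E♯.
Step away and step back to the same note — a neighbor tone (upper neighbor).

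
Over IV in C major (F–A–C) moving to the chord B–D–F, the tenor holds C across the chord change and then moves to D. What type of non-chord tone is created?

C is a retardation.

The harmony at that moment is B diminished triad (B, D, F); C is not a chord tone.
It is held over (the same pitch as the preceding C) and left by step up to D.
Held over from the previous chord and resolving up by step — a retardation.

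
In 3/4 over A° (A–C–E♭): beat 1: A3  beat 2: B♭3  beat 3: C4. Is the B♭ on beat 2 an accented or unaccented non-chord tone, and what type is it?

The harmony at that moment is A diminished triad (A, C, E♭); B♭3 is not a chord tone.
It is approached by step up from A3 and left by step up to C4.
Step in, step out in the same direction — a passing tone.
It falls on a weak beat, so it is unaccented.

Unaccented passing tone.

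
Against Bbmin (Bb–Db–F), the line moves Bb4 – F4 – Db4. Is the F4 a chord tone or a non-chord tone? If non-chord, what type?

Bb minor triad contains Bb, Db, F; F is the fifth, so it is a chord tone.

Chord tone (the fifth of Bb minor triad).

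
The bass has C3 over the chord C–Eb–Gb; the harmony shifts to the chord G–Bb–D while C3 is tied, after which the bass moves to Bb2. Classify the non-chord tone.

The harmony at that moment is G minor triad (G, Bb, D); C3 is not a chord tone.
It is held over (the same pitch as the preceding C3) and left by step down to Bb2.
Held over from the previous chord and resolving down by step — a suspension.

C3 is a suspension.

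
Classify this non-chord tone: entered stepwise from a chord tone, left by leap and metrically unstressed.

Approach: by step. Departure: by leap. Metric position: weak.
Step in, leap out, from a weak position — an escape tone (échappée). (It is the mirror image of the appoggiatura, which leaps in and steps out on a strong beat.)

Escape tone.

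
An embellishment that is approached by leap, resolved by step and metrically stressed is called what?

Appoggiatura.

Approach: by leap. Departure: by step. Metric position: strong.
Leap in, step out, in a metrically strong position — an appoggiatura. (It is the mirror image of the escape tone, which steps in and leaps out from a weak position.)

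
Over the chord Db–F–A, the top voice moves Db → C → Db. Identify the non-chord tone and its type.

The harmony at that moment is Db augmented triad (Db, F, A); C is not a chord tone.
It is approached by step down from Db and left by step up to Db.
Step away and step back to the same note — a neighbor tone (lower neighbor).

C is a neighbor tone.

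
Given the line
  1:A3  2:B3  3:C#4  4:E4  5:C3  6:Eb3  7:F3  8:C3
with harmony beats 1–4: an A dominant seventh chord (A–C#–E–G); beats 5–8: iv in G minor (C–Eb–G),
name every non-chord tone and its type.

B3 (beat 2) — passing tone; F3 (beat 7) — escape tone.

The harmony at that moment is A dominant seventh chord (A, C#, E, G); B3 is not a chord tone.
It is approached by step up from A3 and left by step up to C#4.
Step in, step out in the same direction — a passing tone.
The harmony at that moment is C minor triad (C, Eb, G); F3 is not a chord tone.
It is approached by step up from Eb3 and left by leap down to C3.
Step in, leap out — an escape tone.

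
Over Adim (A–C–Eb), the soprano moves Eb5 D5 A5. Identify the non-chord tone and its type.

The harmony at that moment is A diminished triad (A, C, Eb); D5 is not a chord tone.
It is approached by step down from Eb5 and left by leap up to A5.
Step in, leap out — an escape tone.

D5 is an escape tone.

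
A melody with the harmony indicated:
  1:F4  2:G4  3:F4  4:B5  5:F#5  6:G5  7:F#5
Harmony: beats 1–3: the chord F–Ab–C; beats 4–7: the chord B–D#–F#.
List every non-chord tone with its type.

G4 (beat 2) — neighbor tone; G5 (beat 6) — neighbor tone.

The harmony at that moment is F minor triad (F, Ab, C); G4 is not a chord tone.
It is approached by step up from F4 and left by step down to F4.
Step away and step back to the same note — a neighbor tone (upper neighbor).
The harmony at that moment is B major triad (B, D#, F#); G5 is not a chord tone.
It is approached by step up from F#5 and left by step down to F#5.
Step away and step back to the same note — a neighbor tone (upper neighbor).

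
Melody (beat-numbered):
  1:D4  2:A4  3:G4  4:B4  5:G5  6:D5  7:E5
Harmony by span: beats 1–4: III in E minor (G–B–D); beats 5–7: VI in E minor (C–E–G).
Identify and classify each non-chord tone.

The harmony at that moment is G major triad (G, B, D); A4 is not a chord tone.
It is approached by leap up from D4 and left by step down to G4.
Leap in, step out — an appoggiatura.
The harmony at that moment is C major triad (C, E, G); D5 is not a chord tone.
It is approached by leap down from G5 and left by step up to E5.
Leap in, step out — an appoggiatura.

A4 (beat 2) — appoggiatura; D5 (beat 6) — appoggiatura.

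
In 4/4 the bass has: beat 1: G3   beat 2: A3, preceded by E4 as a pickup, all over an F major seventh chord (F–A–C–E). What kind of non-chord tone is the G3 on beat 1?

Appoggiatura.

The harmony at that moment is F major seventh chord (F, A, C, E); G3 is not a chord tone.
It is approached by leap down from E4 and left by step up to A3.
Leap in, step out, metrically accented — an appoggiatura.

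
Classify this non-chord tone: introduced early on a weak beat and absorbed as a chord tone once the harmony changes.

Anticipation.

Approach: ahead of the chord change (typically by step), so it is dissonant against the current harmony. Departure: none — the same pitch is restated or held and is a chord tone of the new harmony.
Dissonant first, consonant once the harmony catches up: the note simply arrives early — an anticipation. (The reverse timing, consonant first and dissonant after the change, would be a suspension or retardation.)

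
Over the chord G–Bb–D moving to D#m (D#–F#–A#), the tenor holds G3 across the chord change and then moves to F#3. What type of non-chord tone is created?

The harmony at that moment is D# minor triad (D#, F#, A#); G3 is not a chord tone.
It is held over (the same pitch as the preceding G3) and left by step down to F#3.
Held over from the previous chord and resolving down by step — a suspension.

G3 is a suspension.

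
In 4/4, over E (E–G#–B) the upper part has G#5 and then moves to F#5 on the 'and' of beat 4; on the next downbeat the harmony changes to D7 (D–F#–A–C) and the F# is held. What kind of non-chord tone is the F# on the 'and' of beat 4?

Anticipation.

The harmony at that moment is E major triad (E, G#, B); F#5 is not a chord tone.
It is approached by step down from G#5 and then sustained as the same pitch into the next harmony.
Arriving early and becoming a chord tone when the harmony changes — an anticipation.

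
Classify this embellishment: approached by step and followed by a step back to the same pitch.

Approach: by step. Departure: by step in the opposite direction, back to the starting pitch.
Stepwise on both sides but reversing to return to the same chord tone — a neighbor tone. (Had it continued onward in the same direction it would be a passing tone instead.)

Neighbor tone.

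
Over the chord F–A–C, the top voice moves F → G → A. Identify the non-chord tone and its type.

The harmony at that moment is F major triad (F, A, C); G is not a chord tone.
It is approached by step up from F and left by step up to A.
Step in, step out in the same direction — a passing tone.

G is a passing tone.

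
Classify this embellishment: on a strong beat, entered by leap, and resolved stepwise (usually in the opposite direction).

Appoggiatura.

Approach: by leap. Departure: by step. Metric position: strong.
Leap in, step out, in a metrically strong position — an appoggiatura. (It is the mirror image of the escape tone, which steps in and leaps out from a weak position.)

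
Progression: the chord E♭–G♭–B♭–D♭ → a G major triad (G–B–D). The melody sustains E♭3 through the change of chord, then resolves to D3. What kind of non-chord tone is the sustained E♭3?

The harmony at that moment is G major triad (G, B, D); E♭3 is not a chord tone.
It is held over (the same pitch as the preceding E♭3) and left by step down to D3.
Held over from the previous chord and resolving down by step — a suspension.

E♭3 is a suspension.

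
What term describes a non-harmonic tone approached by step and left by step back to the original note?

Approach: by step. Departure: by step in the opposite direction, back to the starting pitch.
Stepwise on both sides but reversing to return to the same chord tone — a neighbor tone. (Had it continued onward in the same direction it would be a passing tone instead.)

Neighbor tone.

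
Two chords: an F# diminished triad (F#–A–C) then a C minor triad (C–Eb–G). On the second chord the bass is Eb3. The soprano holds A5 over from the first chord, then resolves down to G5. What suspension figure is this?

4–3 suspension.

At the second chord the bass is Eb3. The suspended A5 lies a fourth above the bass; after resolving down by step to G5, the interval above the bass becomes a third.
Suspension figures are named by those two intervals: 4–3.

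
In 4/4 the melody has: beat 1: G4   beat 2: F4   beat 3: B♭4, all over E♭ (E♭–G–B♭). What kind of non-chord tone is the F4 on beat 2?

The harmony at that moment is E♭ major triad (E♭, G, B♭); F4 is not a chord tone.
It is approached by step down from G4 and left by leap up to B♭4.
Step in, leap out, on a weak beat — an escape tone.

Escape tone.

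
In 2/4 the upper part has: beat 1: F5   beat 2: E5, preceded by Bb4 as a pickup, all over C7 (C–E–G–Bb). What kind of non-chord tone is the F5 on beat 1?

Appoggiatura.

The harmony at that moment is C dominant seventh chord (C, E, G, Bb); F5 is not a chord tone.
It is approached by leap up from Bb4 and left by step down to E5.
Leap in, step out, metrically accented — an appoggiatura.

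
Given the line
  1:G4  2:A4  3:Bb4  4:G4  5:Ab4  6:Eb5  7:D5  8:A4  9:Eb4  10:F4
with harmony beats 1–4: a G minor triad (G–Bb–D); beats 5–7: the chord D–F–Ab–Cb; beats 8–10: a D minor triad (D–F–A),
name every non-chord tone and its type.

The harmony at that moment is G minor triad (G, Bb, D); A4 is not a chord tone.
It is approached by step up from G4 and left by step up to Bb4.
Step in, step out in the same direction — a passing tone.
The harmony at that moment is D diminished seventh chord (D, F, Ab, Cb); Eb5 is not a chord tone.
It is approached by leap up from Ab4 and left by step down to D5.
Leap in, step out — an appoggiatura.
The harmony at that moment is D minor triad (D, F, A); Eb4 is not a chord tone.
It is approached by leap down from A4 and left by step up to F4.
Leap in, step out — an appoggiatura.

A4 (beat 2) — passing tone; Eb5 (beat 6) — appoggiatura; Eb4 (beat 9) — appoggiatura.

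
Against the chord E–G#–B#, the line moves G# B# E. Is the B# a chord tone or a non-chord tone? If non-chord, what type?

Chord tone (the fifth of E augmented triad).

E augmented triad contains E, G#, B#; B# is the fifth, so it is a chord tone.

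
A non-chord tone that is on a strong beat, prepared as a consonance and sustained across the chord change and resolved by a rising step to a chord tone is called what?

Approach: by preparation — the pitch is first a chord tone, then held (tied or repeated) while the harmony changes under it. Departure: up by step. Metric position: strong.
A prepared dissonance that resolves upward by step — a retardation. (The same figure resolving downward would be a suspension.)

Retardation.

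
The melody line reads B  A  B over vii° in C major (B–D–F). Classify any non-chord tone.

The harmony at that moment is B diminished triad (B, D, F); A is not a chord tone.
It is approached by step down from B and left by step up to B.
Step away and step back to the same note — a neighbor tone (lower neighbor).

A is a neighbor tone.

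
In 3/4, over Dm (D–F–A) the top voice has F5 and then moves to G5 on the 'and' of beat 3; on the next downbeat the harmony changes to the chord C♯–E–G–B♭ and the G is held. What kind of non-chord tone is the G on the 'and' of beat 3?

The harmony at that moment is D minor triad (D, F, A); G5 is not a chord tone.
It is approached by step up from F5 and then sustained as the same pitch into the next harmony.
Arriving early and becoming a chord tone when the harmony changes — an anticipation.

Anticipation.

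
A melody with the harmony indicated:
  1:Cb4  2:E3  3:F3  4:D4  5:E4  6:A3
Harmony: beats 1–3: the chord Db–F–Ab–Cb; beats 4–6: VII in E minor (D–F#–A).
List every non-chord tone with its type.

E3 (beat 2) — appoggiatura; E4 (beat 5) — escape tone.

The harmony at that moment is Db dominant seventh chord (Db, F, Ab, Cb); E3 is not a chord tone.
It is approached by leap down from Cb4 and left by step up to F3.
Leap in, step out — an appoggiatura.
The harmony at that moment is D major triad (D, F#, A); E4 is not a chord tone.
It is approached by step up from D4 and left by leap down to A3.
Step in, leap out — an escape tone.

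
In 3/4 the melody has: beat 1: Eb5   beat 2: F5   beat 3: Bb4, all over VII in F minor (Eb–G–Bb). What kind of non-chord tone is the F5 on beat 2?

The harmony at that moment is Eb major triad (Eb, G, Bb); F5 is not a chord tone.
It is approached by step up from Eb5 and left by leap down to Bb4.
Step in, leap out, on a weak beat — an escape tone.

Escape tone.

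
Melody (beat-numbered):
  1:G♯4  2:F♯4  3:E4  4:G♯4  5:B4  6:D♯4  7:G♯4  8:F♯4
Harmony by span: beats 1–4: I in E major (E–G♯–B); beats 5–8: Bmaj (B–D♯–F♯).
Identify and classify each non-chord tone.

F♯4 (beat 2) — passing tone; G♯4 (beat 7) — appoggiatura.

The harmony at that moment is E major triad (E, G♯, B); F♯4 is not a chord tone.
It is approached by step down from G♯4 and left by step down to E4.
Step in, step out in the same direction — a passing tone.
The harmony at that moment is B major triad (B, D♯, F♯); G♯4 is not a chord tone.
It is approached by leap up from D♯4 and left by step down to F♯4.
Leap in, step out — an appoggiatura.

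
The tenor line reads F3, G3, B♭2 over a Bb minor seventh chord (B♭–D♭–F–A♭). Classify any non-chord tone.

G3 is an escape tone.

The harmony at that moment is B♭ minor seventh chord (B♭, D♭, F, A♭); G3 is not a chord tone.
It is approached by step up from F3 and left by leap down to B♭2.
Step in, leap out — an escape tone.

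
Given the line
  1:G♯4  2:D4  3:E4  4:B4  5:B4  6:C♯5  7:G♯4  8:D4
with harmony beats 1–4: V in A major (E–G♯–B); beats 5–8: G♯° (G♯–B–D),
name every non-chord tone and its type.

D4 (beat 2) — appoggiatura; C♯5 (beat 6) — escape tone.

The harmony at that moment is E major triad (E, G♯, B); D4 is not a chord tone.
It is approached by leap down from G♯4 and left by step up to E4.
Leap in, step out — an appoggiatura.
The harmony at that moment is G♯ diminished triad (G♯, B, D); C♯5 is not a chord tone.
It is approached by step up from B4 and left by leap down to G♯4.
Step in, leap out — an escape tone.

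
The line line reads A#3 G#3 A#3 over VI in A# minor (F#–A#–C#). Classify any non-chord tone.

G#3 is a neighbor tone.

The harmony at that moment is F# major triad (F#, A#, C#); G#3 is not a chord tone.
It is approached by step down from A#3 and left by step up to A#3.
Step away and step back to the same note — a neighbor tone (lower neighbor).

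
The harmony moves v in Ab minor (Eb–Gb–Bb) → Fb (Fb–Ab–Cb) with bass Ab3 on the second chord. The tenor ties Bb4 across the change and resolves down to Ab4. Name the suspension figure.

At the second chord the bass is Ab3. The suspended Bb4 lies a ninth above the bass; after resolving down by step to Ab4, the interval above the bass becomes an octave.
Suspension figures are named by those two intervals: 9–8.

9–8 suspension.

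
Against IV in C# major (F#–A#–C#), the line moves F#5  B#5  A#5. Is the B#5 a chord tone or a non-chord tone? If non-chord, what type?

Non-chord tone — an appoggiatura.

The harmony at that moment is F# major triad (F#, A#, C#); B#5 is not a chord tone.
It is approached by leap up from F#5 and left by step down to A#5.
Leap in, step out — an appoggiatura.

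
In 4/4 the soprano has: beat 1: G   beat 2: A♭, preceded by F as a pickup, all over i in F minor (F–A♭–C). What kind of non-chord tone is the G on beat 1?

Passing tone.

The harmony at that moment is F minor triad (F, A♭, C); G is not a chord tone.
It is approached by step up from F and left by step up to A♭.
Step in, step out in the same direction — a passing tone.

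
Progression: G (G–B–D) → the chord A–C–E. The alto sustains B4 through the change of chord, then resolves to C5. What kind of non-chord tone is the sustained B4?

B4 is a retardation.

The harmony at that moment is A minor triad (A, C, E); B4 is not a chord tone.
It is held over (the same pitch as the preceding B4) and left by step up to C5.
Held over from the previous chord and resolving up by step — a retardation.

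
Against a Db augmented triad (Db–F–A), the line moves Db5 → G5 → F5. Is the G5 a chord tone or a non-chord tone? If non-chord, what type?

The harmony at that moment is Db augmented triad (Db, F, A); G5 is not a chord tone.
It is approached by leap up from Db5 and left by step down to F5.
Leap in, step out — an appoggiatura.

Non-chord tone — an appoggiatura.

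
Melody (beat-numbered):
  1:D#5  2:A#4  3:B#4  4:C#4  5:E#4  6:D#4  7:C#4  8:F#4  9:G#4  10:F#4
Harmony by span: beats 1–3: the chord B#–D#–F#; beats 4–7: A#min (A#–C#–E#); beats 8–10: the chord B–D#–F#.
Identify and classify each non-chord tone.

A#4 (beat 2) — appoggiatura; D#4 (beat 6) — passing tone; G#4 (beat 9) — neighbor tone.

The harmony at that moment is B# diminished triad (B#, D#, F#); A#4 is not a chord tone.
It is approached by leap down from D#5 and left by step up to B#4.
Leap in, step out — an appoggiatura.
The harmony at that moment is A# minor triad (A#, C#, E#); D#4 is not a chord tone.
It is approached by step down from E#4 and left by step down to C#4.
Step in, step out in the same direction — a passing tone.
The harmony at that moment is B major triad (B, D#, F#); G#4 is not a chord tone.
It is approached by step up from F#4 and left by step down to F#4.
Step away and step back to the same note — a neighbor tone (upper neighbor).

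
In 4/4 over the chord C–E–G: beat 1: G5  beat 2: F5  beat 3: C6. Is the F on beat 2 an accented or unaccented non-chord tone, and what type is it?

The harmony at that moment is C major triad (C, E, G); F5 is not a chord tone.
It is approached by step down from G5 and left by leap up to C6.
Step in, leap out — an escape tone.
It falls on a weak beat, so it is unaccented.

Unaccented escape tone.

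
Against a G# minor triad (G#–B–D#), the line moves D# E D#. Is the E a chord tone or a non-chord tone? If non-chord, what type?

The harmony at that moment is G# minor triad (G#, B, D#); E is not a chord tone.
It is approached by step up from D# and left by step down to D#.
Step away and step back to the same note — a neighbor tone (upper neighbor).

Non-chord tone — a neighbor tone.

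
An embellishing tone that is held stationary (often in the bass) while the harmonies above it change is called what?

Pedal tone.

Approach: none. Departure: none — a single pitch is sustained while the chords change around it, passing through harmonies that do not contain it.
No melodic motion at all; the dissonance is created entirely by the moving harmonies against the stationary note — a pedal tone (pedal point).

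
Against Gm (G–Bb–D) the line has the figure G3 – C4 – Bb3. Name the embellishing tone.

The harmony at that moment is G minor triad (G, Bb, D); C4 is not a chord tone.
It is approached by leap up from G3 and left by step down to Bb3.
Leap in, step out — an appoggiatura.

C4 is an appoggiatura.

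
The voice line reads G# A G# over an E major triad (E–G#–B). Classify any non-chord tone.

A is a neighbor tone.

The harmony at that moment is E major triad (E, G#, B); A is not a chord tone.
It is approached by step up from G# and left by step down to G#.
Step away and step back to the same note — a neighbor tone (upper neighbor).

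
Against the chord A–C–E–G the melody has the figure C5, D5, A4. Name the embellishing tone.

The harmony at that moment is A minor seventh chord (A, C, E, G); D5 is not a chord tone.
It is approached by step up from C5 and left by leap down to A4.
Step in, leap out — an escape tone.

D5 is an escape tone.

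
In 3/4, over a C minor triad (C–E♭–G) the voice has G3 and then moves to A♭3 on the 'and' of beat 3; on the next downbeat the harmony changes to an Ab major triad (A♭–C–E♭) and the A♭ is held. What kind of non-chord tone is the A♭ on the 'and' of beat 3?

The harmony at that moment is C minor triad (C, E♭, G); A♭3 is not a chord tone.
It is approached by step up from G3 and then sustained as the same pitch into the next harmony.
Arriving early and becoming a chord tone when the harmony changes — an anticipation.

Anticipation.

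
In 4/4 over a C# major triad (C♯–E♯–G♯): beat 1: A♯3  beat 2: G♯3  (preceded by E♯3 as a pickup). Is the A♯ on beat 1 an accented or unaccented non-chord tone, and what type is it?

The harmony at that moment is C♯ major triad (C♯, E♯, G♯); A♯3 is not a chord tone.
It is approached by leap up from E♯3 and left by step down to G♯3.
Leap in, step out — an appoggiatura.
It falls on the downbeat, so it is accented.

Accented appoggiatura.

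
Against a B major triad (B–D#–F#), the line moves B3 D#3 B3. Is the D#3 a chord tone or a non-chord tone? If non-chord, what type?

Chord tone (the third of B major triad).

B major triad contains B, D#, F#; D# is the third, so it is a chord tone.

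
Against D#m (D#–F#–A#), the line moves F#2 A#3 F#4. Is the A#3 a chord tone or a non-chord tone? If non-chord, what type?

Chord tone (the fifth of D# minor triad).

D# minor triad contains D#, F#, A#; A# is the fifth, so it is a chord tone.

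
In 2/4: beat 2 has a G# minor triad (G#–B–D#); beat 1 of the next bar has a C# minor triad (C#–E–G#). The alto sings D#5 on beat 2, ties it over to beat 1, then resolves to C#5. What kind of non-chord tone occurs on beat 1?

The harmony at that moment is C# minor triad (C#, E, G#); D#5 is not a chord tone.
It is held over (the same pitch as the preceding D#5) and left by step down to C#5.
Held over from the previous chord and resolving down by step — a suspension.

Suspension.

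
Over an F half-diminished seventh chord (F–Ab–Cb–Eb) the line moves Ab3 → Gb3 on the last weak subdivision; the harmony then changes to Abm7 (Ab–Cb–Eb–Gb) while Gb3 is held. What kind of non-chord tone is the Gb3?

The harmony at that moment is F half-diminished seventh chord (F, Ab, Cb, Eb); Gb3 is not a chord tone.
It is approached by step down from Ab3 and then sustained as the same pitch into the next harmony.
Arriving early and becoming a chord tone when the harmony changes — an anticipation.

Gb3 is an anticipation.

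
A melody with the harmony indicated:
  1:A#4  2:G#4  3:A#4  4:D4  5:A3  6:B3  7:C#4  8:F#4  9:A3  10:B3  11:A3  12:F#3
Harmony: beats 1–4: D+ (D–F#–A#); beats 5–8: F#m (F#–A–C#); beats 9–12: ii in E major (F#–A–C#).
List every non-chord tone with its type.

The harmony at that moment is D augmented triad (D, F#, A#); G#4 is not a chord tone.
It is approached by step down from A#4 and left by step up to A#4.
Step away and step back to the same note — a neighbor tone (lower neighbor).
The harmony at that moment is F# minor triad (F#, A, C#); B3 is not a chord tone.
It is approached by step up from A3 and left by step up to C#4.
Step in, step out in the same direction — a passing tone.
The harmony at that moment is F# minor triad (F#, A, C#); B3 is not a chord tone.
It is approached by step up from A3 and left by step down to A3.
Step away and step back to the same note — a neighbor tone (upper neighbor).

G#4 (beat 2) — neighbor tone; B3 (beat 6) — passing tone; B3 (beat 10) — neighbor tone.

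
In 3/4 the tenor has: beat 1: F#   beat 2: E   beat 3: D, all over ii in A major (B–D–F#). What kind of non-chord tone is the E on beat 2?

Passing tone.

The harmony at that moment is B minor triad (B, D, F#); E is not a chord tone.
It is approached by step down from F# and left by step down to D.
Step in, step out in the same direction — a passing tone.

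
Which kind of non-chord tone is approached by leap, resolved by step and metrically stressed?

Appoggiatura.

Approach: by leap. Departure: by step. Metric position: strong.
Leap in, step out, in a metrically strong position — an appoggiatura. (It is the mirror image of the escape tone, which steps in and leaps out from a weak position.)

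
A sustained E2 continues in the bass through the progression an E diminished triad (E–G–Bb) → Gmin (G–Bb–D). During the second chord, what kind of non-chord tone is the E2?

The harmony at that moment is G minor triad (G, Bb, D); E2 is not a chord tone.
It is held over (the same pitch as the preceding E2) and then sustained as the same pitch into the next harmony.
Sustained through a change of harmony — a pedal tone.

Pedal tone (pedal point).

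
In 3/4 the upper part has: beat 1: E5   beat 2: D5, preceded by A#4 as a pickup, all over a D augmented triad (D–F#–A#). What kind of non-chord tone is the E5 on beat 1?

Appoggiatura.

The harmony at that moment is D augmented triad (D, F#, A#); E5 is not a chord tone.
It is approached by leap up from A#4 and left by step down to D5.
Leap in, step out, metrically accented — an appoggiatura.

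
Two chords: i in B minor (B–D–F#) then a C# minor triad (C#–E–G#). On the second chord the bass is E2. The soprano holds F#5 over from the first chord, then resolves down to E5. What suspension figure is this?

At the second chord the bass is E2. The suspended F#5 lies a ninth above the bass; after resolving down by step to E5, the interval above the bass becomes an octave.
Suspension figures are named by those two intervals: 9–8.

9–8 suspension.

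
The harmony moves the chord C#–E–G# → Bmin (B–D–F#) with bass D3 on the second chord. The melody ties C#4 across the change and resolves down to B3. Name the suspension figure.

At the second chord the bass is D3. The suspended C#4 lies a seventh above the bass; after resolving down by step to B3, the interval above the bass becomes a sixth.
Suspension figures are named by those two intervals: 7–6.

7–6 suspension.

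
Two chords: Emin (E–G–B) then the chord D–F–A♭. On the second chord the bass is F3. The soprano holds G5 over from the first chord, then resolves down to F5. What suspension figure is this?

At the second chord the bass is F3. The suspended G5 lies a ninth above the bass; after resolving down by step to F5, the interval above the bass becomes an octave.
Suspension figures are named by those two intervals: 9–8.

9–8 suspension.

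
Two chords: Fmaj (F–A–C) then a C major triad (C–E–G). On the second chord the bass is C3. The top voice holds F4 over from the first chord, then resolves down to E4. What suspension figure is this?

At the second chord the bass is C3. The suspended F4 lies a fourth above the bass; after resolving down by step to E4, the interval above the bass becomes a third.
Suspension figures are named by those two intervals: 4–3.

4–3 suspension.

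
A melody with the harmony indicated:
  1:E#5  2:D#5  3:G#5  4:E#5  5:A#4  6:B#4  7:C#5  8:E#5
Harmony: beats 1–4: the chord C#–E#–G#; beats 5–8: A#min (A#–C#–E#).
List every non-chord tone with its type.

The harmony at that moment is C# major triad (C#, E#, G#); D#5 is not a chord tone.
It is approached by step down from E#5 and left by leap up to G#5.
Step in, leap out — an escape tone.
The harmony at that moment is A# minor triad (A#, C#, E#); B#4 is not a chord tone.
It is approached by step up from A#4 and left by step up to C#5.
Step in, step out in the same direction — a passing tone.

D#5 (beat 2) — escape tone; B#4 (beat 6) — passing tone.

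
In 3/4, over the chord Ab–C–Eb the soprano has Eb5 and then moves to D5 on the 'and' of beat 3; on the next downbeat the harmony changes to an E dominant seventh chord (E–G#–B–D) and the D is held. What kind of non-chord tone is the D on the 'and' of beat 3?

Anticipation.

The harmony at that moment is Ab major triad (Ab, C, Eb); D5 is not a chord tone.
It is approached by step down from Eb5 and then sustained as the same pitch into the next harmony.
Arriving early and becoming a chord tone when the harmony changes — an anticipation.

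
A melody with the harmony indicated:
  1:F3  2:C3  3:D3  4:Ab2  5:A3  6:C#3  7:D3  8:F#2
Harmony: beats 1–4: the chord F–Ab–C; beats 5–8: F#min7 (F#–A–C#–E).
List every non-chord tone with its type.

D3 (beat 3) — escape tone; D3 (beat 7) — escape tone.

The harmony at that moment is F minor triad (F, Ab, C); D3 is not a chord tone.
It is approached by step up from C3 and left by leap down to Ab2.
Step in, leap out — an escape tone.
The harmony at that moment is F# minor seventh chord (F#, A, C#, E); D3 is not a chord tone.
It is approached by step up from C#3 and left by leap down to F#2.
Step in, leap out — an escape tone.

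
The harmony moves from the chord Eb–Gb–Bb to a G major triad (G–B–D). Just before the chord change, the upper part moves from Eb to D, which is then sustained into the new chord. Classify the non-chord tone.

D is an anticipation.

The harmony at that moment is Eb minor triad (Eb, Gb, Bb); D is not a chord tone.
It is approached by step down from Eb and then sustained as the same pitch into the next harmony.
Arriving early and becoming a chord tone when the harmony changes — an anticipation.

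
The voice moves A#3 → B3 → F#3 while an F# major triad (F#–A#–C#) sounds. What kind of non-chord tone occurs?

B3 is an escape tone.

The harmony at that moment is F# major triad (F#, A#, C#); B3 is not a chord tone.
It is approached by step up from A#3 and left by leap down to F#3.
Step in, leap out — an escape tone.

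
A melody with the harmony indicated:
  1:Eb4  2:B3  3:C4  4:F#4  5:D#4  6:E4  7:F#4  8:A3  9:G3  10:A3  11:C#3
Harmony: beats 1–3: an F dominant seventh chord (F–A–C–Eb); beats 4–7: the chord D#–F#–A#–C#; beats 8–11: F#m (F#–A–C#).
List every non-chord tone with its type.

The harmony at that moment is F dominant seventh chord (F, A, C, Eb); B3 is not a chord tone.
It is approached by leap down from Eb4 and left by step up to C4.
Leap in, step out — an appoggiatura.
The harmony at that moment is D# minor seventh chord (D#, F#, A#, C#); E4 is not a chord tone.
It is approached by step up from D#4 and left by step up to F#4.
Step in, step out in the same direction — a passing tone.
The harmony at that moment is F# minor triad (F#, A, C#); G3 is not a chord tone.
It is approached by step down from A3 and left by step up to A3.
Step away and step back to the same note — a neighbor tone (lower neighbor).

B3 (beat 2) — appoggiatura; E4 (beat 6) — passing tone; G3 (beat 9) — neighbor tone.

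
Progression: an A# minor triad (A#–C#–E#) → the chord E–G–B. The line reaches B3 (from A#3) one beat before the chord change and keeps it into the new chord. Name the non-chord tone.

The harmony at that moment is A# minor triad (A#, C#, E#); B3 is not a chord tone.
It is approached by step up from A#3 and then sustained as the same pitch into the next harmony.
Arriving early and becoming a chord tone when the harmony changes — an anticipation.

B3 is an anticipation.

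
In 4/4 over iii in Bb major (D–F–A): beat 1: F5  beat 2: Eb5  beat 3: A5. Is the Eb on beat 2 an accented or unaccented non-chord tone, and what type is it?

Unaccented escape tone.

The harmony at that moment is D minor triad (D, F, A); Eb5 is not a chord tone.
It is approached by step down from F5 and left by leap up to A5.
Step in, leap out — an escape tone.
It falls on a weak beat, so it is unaccented.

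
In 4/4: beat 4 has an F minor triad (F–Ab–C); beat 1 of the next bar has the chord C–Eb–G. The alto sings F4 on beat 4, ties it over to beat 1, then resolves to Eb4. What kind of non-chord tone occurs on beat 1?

The harmony at that moment is C minor triad (C, Eb, G); F4 is not a chord tone.
It is held over (the same pitch as the preceding F4) and left by step down to Eb4.
Held over from the previous chord and resolving down by step — a suspension.

Suspension.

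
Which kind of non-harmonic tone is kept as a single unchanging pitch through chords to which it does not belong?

Pedal tone.

Approach: none. Departure: none — a single pitch is sustained while the chords change around it, passing through harmonies that do not contain it.
No melodic motion at all; the dissonance is created entirely by the moving harmonies against the stationary note — a pedal tone (pedal point).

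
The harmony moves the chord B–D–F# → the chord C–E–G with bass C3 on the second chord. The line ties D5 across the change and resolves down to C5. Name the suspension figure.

At the second chord the bass is C3. The suspended D5 lies a ninth above the bass; after resolving down by step to C5, the interval above the bass becomes an octave.
Suspension figures are named by those two intervals: 9–8.

9–8 suspension.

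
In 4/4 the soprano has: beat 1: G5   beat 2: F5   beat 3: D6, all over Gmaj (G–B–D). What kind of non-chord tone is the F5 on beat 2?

Escape tone.

The harmony at that moment is G major triad (G, B, D); F5 is not a chord tone.
It is approached by step down from G5 and left by leap up to D6.
Step in, leap out, on a weak beat — an escape tone.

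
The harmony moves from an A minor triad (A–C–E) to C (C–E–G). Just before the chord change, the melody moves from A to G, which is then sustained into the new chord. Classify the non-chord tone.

The harmony at that moment is A minor triad (A, C, E); G is not a chord tone.
It is approached by step down from A and then sustained as the same pitch into the next harmony.
Arriving early and becoming a chord tone when the harmony changes — an anticipation.

G is an anticipation.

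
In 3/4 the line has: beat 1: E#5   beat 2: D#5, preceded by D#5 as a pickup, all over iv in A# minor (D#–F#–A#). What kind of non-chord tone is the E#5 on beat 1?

The harmony at that moment is D# minor triad (D#, F#, A#); E#5 is not a chord tone.
It is approached by step up from D#5 and left by step down to D#5.
Step away and step back to the same note — a neighbor tone (upper neighbor).

Upper neighbor tone.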